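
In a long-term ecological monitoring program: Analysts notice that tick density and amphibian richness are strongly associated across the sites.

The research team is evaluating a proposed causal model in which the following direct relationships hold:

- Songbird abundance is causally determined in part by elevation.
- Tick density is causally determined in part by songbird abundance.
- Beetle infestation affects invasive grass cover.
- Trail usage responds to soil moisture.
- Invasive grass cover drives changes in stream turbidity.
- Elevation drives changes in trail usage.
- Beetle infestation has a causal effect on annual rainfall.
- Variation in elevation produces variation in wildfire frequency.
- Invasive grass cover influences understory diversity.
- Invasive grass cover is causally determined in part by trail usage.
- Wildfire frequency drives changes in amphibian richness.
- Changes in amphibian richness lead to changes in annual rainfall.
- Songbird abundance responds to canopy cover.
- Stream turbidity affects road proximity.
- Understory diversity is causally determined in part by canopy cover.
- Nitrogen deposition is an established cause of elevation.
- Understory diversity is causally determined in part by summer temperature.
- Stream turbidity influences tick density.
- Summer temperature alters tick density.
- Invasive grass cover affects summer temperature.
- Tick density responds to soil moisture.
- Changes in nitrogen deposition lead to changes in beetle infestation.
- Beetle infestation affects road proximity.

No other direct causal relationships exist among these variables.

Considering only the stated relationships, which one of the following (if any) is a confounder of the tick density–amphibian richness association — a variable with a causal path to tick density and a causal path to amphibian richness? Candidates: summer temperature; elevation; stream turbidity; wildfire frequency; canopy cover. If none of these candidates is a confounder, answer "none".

elevation

Elevation causes tick density (elevation → songbird abundance → tick density) and also causes amphibian richness (elevation → wildfire frequency → amphibian richness); it is a common cause of both.
Each of the other candidates lacks a causal path to at least one of tick density and amphibian richness, so they do not confound the relationship.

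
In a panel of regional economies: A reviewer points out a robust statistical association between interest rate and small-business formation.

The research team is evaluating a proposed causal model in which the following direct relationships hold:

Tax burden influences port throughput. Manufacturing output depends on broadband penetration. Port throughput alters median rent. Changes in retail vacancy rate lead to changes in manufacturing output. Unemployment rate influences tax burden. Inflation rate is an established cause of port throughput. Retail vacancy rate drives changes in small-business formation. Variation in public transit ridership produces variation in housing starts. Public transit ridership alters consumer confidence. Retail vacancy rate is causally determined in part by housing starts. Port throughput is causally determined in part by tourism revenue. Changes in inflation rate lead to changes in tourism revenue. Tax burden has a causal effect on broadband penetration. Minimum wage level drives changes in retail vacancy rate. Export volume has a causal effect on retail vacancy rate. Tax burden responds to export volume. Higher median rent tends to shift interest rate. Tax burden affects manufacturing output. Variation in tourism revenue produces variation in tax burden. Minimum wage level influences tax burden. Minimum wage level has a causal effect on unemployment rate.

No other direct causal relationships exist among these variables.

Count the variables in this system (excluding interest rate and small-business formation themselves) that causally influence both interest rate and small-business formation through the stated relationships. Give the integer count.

2

The common causes are: export volume (to interest rate via export volume → tax burden → port throughput → median rent → interest rate; to small-business formation via export volume → retail vacancy rate → small-business formation); minimum wage level (to interest rate via minimum wage level → tax burden → port throughput → median rent → interest rate; to small-business formation via minimum wage level → retail vacancy rate → small-business formation).
Every other variable lacks a causal path to at least one of interest rate and small-business formation.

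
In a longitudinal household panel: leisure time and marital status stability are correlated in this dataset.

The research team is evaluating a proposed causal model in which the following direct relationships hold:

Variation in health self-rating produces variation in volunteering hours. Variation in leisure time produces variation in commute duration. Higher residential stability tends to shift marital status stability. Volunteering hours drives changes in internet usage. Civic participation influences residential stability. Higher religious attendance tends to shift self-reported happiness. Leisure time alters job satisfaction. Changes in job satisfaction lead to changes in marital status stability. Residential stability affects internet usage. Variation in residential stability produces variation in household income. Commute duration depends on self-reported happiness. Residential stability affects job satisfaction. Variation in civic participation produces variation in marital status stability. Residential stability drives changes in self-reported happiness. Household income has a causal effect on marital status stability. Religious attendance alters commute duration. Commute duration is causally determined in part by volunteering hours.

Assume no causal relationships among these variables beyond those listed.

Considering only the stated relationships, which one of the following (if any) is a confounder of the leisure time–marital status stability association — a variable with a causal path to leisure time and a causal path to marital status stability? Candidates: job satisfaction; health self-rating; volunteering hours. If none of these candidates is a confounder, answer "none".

none

None of the listed candidates has causal paths to both leisure time and marital status stability in the stated relationships, so none is a common cause.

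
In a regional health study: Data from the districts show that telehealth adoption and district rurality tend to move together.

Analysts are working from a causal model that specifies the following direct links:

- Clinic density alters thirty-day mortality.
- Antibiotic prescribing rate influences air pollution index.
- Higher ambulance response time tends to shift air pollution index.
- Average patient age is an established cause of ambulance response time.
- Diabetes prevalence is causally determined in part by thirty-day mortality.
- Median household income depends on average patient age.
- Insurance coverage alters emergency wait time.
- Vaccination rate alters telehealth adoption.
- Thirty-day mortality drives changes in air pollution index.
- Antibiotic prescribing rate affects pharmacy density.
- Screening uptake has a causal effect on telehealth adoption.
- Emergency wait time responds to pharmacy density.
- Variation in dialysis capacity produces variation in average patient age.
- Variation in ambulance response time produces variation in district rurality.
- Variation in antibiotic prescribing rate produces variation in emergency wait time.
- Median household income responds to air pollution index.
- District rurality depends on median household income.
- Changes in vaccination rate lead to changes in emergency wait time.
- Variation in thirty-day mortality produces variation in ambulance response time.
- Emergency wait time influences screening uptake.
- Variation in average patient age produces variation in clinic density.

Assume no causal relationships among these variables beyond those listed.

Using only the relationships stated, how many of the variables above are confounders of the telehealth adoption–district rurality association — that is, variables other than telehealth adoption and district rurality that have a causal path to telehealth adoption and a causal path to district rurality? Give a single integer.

1

The common causes are: antibiotic prescribing rate (to telehealth adoption via antibiotic prescribing rate → emergency wait time → screening uptake → telehealth adoption; to district rurality via antibiotic prescribing rate → air pollution index → median household income → district rurality).
Every other variable lacks a causal path to at least one of telehealth adoption and district rurality.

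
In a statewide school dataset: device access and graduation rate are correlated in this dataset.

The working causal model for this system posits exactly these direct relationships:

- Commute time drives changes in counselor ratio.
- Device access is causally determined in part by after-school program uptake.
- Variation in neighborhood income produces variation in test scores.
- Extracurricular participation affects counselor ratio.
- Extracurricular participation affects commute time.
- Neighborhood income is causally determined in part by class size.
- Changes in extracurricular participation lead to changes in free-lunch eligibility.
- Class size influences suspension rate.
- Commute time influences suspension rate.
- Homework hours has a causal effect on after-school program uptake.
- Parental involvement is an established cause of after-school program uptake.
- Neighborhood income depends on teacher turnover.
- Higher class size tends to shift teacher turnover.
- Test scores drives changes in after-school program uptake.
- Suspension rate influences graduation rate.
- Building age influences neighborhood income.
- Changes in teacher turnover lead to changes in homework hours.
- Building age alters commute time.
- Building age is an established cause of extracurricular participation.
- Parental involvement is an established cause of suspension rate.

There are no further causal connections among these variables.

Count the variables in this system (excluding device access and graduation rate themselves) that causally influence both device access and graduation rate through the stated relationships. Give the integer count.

The common causes are: building age (to device access via building age → neighborhood income → test scores → after-school program uptake → device access; to graduation rate via building age → commute time → suspension rate → graduation rate); class size (to device access via class size → teacher turnover → homework hours → after-school program uptake → device access; to graduation rate via class size → suspension rate → graduation rate); parental involvement (to device access via parental involvement → after-school program uptake → device access; to graduation rate via parental involvement → suspension rate → graduation rate).
Every other variable lacks a causal path to at least one of device access and graduation rate.

3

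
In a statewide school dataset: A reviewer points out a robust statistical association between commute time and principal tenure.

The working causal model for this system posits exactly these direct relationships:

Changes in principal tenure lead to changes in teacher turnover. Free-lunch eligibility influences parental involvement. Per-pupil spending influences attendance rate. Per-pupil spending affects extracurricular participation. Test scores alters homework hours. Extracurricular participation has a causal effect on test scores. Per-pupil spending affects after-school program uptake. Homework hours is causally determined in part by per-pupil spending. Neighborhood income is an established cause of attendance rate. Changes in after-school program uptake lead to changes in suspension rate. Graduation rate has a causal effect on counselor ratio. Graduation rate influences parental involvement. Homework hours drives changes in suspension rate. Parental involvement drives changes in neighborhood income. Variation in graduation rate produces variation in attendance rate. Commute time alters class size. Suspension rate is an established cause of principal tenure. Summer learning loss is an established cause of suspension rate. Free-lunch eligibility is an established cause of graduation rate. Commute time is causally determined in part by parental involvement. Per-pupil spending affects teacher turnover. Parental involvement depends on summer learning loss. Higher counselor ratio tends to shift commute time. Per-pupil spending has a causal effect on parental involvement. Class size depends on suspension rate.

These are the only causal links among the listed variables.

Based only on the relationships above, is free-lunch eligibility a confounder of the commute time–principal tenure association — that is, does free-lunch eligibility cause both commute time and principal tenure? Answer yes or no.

Free-lunch eligibility has no stated causal path to principal tenure. A confounder must cause both variables, so free-lunch eligibility does not qualify.

no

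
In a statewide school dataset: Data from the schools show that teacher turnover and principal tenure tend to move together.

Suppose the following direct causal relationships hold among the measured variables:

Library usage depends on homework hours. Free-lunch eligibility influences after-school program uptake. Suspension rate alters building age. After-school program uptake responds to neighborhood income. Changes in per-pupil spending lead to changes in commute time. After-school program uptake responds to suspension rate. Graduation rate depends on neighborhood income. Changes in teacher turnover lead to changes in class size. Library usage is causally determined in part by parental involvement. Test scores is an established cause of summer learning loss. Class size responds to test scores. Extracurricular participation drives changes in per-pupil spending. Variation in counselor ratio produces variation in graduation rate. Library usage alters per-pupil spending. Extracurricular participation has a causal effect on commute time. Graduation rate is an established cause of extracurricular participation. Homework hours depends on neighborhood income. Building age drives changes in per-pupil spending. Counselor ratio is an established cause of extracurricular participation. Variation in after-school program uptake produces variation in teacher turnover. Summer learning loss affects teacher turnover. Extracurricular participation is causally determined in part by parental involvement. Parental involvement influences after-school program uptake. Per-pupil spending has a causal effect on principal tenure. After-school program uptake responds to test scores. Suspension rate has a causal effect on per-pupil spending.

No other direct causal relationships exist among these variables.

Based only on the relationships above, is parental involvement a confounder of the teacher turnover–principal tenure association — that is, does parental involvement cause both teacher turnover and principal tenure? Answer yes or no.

Parental involvement has a causal path to teacher turnover (parental involvement → after-school program uptake → teacher turnover) and to principal tenure (parental involvement → extracurricular participation → per-pupil spending → principal tenure), so it is a common cause of both — a confounder.

yes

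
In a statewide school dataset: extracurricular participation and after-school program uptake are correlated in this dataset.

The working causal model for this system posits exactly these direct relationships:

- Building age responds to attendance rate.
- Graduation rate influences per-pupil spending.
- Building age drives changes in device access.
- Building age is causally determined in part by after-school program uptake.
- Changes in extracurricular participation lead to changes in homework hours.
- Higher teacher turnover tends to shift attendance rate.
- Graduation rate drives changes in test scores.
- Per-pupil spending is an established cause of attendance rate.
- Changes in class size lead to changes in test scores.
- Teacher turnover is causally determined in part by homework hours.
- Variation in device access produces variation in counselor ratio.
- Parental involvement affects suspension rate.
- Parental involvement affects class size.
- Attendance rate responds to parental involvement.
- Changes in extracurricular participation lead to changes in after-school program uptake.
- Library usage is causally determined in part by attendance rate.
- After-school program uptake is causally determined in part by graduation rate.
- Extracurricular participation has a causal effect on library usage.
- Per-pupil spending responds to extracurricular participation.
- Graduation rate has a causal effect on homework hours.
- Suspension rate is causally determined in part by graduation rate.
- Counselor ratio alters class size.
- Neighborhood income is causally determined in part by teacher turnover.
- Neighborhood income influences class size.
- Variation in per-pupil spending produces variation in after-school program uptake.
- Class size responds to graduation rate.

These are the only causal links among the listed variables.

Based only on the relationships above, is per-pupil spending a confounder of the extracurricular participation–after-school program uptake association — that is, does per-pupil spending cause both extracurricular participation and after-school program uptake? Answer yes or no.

Per-pupil spending has no stated causal path to extracurricular participation. A confounder must cause both variables, so per-pupil spending does not qualify.

no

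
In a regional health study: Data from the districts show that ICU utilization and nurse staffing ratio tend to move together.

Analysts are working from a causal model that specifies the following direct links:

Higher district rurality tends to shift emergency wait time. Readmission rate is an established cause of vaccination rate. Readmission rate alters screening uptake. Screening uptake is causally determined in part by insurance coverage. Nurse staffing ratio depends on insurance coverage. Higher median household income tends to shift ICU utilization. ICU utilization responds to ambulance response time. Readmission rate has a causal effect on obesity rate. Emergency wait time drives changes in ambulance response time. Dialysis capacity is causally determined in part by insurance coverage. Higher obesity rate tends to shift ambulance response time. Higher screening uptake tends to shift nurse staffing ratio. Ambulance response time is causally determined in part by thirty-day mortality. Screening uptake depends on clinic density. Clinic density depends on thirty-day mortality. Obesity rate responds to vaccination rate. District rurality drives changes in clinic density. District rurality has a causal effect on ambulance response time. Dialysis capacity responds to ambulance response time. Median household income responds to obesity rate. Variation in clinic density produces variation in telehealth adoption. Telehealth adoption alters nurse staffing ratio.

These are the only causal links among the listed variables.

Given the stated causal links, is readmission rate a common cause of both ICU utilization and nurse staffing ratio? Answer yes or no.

yes

Readmission rate has a causal path to ICU utilization (readmission rate → obesity rate → ambulance response time → ICU utilization) and to nurse staffing ratio (readmission rate → screening uptake → nurse staffing ratio), so it is a common cause of both — a confounder.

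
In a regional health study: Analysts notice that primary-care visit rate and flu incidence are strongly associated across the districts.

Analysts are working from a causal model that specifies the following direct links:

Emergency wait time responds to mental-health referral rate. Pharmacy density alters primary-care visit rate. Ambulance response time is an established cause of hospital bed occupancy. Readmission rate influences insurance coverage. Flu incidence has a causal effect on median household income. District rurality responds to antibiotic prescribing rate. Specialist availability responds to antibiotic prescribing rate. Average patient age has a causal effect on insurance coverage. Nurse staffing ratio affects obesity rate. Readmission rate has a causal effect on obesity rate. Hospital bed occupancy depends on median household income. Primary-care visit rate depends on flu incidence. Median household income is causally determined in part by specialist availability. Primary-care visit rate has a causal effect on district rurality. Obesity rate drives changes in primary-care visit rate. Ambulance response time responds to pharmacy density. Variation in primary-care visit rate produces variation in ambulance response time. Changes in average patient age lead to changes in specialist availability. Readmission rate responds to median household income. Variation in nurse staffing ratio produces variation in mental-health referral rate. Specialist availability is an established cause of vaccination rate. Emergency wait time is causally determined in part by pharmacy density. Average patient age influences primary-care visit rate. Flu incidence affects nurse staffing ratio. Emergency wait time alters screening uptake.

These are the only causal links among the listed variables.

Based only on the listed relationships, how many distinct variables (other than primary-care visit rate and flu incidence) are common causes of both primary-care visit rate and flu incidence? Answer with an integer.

0

No listed variable has a causal path to both primary-care visit rate and flu incidence, so there are no common causes.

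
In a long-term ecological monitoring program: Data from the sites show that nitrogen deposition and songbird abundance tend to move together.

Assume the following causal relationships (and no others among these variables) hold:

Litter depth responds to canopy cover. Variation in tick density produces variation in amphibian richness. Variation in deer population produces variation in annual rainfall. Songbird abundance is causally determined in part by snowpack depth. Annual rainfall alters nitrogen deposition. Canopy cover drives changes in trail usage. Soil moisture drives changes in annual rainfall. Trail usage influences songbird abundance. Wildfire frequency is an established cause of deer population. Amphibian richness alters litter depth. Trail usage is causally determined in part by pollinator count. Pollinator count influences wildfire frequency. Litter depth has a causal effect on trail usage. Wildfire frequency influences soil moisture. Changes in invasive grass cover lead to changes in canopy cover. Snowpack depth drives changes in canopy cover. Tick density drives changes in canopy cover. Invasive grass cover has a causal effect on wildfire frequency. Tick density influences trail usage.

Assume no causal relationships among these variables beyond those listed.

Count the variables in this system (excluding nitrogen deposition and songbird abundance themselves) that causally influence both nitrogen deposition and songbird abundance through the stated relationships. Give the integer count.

2

The common causes are: invasive grass cover (to nitrogen deposition via invasive grass cover → wildfire frequency → deer population → annual rainfall → nitrogen deposition; to songbird abundance via invasive grass cover → canopy cover → trail usage → songbird abundance); pollinator count (to nitrogen deposition via pollinator count → wildfire frequency → deer population → annual rainfall → nitrogen deposition; to songbird abundance via pollinator count → trail usage → songbird abundance).
Every other variable lacks a causal path to at least one of nitrogen deposition and songbird abundance.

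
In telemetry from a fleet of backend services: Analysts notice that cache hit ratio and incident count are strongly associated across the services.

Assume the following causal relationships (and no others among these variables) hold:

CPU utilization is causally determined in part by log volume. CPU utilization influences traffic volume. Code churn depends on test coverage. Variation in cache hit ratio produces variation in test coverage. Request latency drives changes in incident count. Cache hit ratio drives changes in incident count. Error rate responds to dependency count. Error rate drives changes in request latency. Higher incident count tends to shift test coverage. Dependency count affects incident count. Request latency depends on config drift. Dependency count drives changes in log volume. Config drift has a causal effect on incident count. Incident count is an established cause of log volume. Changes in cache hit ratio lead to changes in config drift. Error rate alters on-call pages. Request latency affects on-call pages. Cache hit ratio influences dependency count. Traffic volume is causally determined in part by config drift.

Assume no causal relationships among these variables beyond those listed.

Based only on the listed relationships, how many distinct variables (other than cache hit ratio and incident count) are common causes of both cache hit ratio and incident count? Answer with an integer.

No listed variable has a causal path to both cache hit ratio and incident count, so there are no common causes.

0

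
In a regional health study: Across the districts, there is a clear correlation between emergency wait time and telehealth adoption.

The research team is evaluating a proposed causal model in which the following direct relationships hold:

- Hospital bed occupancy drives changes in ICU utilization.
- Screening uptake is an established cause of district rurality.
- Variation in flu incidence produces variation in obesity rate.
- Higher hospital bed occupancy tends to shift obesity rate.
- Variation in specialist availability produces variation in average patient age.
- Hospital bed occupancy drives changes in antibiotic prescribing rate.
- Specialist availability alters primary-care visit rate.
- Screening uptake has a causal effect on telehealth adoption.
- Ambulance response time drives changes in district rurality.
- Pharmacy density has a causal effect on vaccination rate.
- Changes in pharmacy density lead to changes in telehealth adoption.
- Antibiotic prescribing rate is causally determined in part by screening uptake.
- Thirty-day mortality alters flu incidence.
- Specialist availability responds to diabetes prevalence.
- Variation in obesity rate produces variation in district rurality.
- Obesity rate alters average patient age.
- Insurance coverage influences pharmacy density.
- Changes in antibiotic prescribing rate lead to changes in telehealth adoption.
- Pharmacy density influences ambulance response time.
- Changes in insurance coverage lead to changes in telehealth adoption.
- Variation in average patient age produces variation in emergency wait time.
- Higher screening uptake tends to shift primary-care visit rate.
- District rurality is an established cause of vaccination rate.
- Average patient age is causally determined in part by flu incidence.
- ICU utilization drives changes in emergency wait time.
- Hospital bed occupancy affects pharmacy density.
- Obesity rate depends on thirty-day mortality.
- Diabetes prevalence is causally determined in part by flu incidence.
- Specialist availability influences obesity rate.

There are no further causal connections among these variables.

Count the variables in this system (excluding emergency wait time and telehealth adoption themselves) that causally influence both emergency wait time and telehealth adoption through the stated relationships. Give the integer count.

The common causes are: hospital bed occupancy (to emergency wait time via hospital bed occupancy → ICU utilization → emergency wait time; to telehealth adoption via hospital bed occupancy → pharmacy density → telehealth adoption).
Every other variable lacks a causal path to at least one of emergency wait time and telehealth adoption.

1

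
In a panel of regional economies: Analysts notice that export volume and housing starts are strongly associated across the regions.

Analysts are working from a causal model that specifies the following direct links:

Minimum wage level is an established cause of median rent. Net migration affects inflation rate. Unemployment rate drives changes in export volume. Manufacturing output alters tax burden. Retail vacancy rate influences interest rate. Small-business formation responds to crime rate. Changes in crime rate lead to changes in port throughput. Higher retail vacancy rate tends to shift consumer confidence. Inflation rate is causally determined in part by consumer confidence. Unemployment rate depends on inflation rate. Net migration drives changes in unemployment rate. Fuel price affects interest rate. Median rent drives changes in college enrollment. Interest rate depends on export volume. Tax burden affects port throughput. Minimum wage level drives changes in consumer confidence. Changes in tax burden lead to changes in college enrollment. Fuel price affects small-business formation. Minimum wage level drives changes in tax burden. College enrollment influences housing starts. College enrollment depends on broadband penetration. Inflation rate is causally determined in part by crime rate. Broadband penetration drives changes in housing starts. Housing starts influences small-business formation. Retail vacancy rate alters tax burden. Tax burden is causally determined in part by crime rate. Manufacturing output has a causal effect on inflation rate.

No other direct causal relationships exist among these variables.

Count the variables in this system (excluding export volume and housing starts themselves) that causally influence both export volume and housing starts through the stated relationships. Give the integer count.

4

The common causes are: crime rate (to export volume via crime rate → inflation rate → unemployment rate → export volume; to housing starts via crime rate → tax burden → college enrollment → housing starts); manufacturing output (to export volume via manufacturing output → inflation rate → unemployment rate → export volume; to housing starts via manufacturing output → tax burden → college enrollment → housing starts); minimum wage level (to export volume via minimum wage level → consumer confidence → inflation rate → unemployment rate → export volume; to housing starts via minimum wage level → median rent → college enrollment → housing starts); retail vacancy rate (to export volume via retail vacancy rate → consumer confidence → inflation rate → unemployment rate → export volume; to housing starts via retail vacancy rate → tax burden → college enrollment → housing starts).
Every other variable lacks a causal path to at least one of export volume and housing starts.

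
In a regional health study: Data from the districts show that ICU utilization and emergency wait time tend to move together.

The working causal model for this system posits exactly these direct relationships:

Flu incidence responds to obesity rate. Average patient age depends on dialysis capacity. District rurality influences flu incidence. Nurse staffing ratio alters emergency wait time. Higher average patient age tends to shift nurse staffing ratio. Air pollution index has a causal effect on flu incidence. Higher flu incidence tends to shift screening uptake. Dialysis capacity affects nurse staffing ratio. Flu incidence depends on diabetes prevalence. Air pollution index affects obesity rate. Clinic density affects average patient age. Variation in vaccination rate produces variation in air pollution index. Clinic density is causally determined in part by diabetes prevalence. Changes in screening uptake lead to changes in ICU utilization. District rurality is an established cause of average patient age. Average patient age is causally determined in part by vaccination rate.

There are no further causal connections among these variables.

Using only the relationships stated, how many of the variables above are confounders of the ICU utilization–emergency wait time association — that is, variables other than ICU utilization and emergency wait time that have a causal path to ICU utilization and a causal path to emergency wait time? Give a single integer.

3

The common causes are: diabetes prevalence (to ICU utilization via diabetes prevalence → flu incidence → screening uptake → ICU utilization; to emergency wait time via diabetes prevalence → clinic density → average patient age → nurse staffing ratio → emergency wait time); district rurality (to ICU utilization via district rurality → flu incidence → screening uptake → ICU utilization; to emergency wait time via district rurality → average patient age → nurse staffing ratio → emergency wait time); vaccination rate (to ICU utilization via vaccination rate → air pollution index → flu incidence → screening uptake → ICU utilization; to emergency wait time via vaccination rate → average patient age → nurse staffing ratio → emergency wait time).
Every other variable lacks a causal path to at least one of ICU utilization and emergency wait time.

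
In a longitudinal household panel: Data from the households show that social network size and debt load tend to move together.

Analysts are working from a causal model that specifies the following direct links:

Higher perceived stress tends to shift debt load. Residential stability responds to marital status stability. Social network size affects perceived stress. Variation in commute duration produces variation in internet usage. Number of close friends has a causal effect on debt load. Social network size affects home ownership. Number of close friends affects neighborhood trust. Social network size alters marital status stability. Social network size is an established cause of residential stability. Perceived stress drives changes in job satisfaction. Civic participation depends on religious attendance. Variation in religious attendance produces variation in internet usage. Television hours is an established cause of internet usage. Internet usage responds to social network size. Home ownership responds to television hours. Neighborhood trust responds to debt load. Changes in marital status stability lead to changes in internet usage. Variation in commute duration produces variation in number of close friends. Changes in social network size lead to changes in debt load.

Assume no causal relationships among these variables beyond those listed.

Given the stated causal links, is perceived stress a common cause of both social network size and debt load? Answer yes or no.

no

Perceived stress has no stated causal path to social network size. A confounder must cause both variables, so perceived stress does not qualify.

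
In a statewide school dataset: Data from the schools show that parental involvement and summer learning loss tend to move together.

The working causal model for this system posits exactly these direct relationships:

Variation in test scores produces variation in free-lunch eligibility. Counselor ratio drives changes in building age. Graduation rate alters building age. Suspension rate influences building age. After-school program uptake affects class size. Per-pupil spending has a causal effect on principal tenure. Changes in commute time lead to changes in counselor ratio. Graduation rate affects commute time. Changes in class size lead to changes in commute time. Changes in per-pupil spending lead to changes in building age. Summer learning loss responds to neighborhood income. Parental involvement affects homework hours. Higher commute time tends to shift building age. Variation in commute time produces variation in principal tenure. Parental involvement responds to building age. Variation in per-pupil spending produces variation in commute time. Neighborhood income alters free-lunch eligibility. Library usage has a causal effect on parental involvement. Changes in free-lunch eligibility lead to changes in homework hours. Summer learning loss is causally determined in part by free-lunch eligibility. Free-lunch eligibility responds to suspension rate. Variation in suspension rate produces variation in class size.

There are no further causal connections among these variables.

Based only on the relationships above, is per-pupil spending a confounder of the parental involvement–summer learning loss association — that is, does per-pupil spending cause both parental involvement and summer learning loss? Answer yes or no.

Per-pupil spending has no stated causal path to summer learning loss. A confounder must cause both variables, so per-pupil spending does not qualify.

no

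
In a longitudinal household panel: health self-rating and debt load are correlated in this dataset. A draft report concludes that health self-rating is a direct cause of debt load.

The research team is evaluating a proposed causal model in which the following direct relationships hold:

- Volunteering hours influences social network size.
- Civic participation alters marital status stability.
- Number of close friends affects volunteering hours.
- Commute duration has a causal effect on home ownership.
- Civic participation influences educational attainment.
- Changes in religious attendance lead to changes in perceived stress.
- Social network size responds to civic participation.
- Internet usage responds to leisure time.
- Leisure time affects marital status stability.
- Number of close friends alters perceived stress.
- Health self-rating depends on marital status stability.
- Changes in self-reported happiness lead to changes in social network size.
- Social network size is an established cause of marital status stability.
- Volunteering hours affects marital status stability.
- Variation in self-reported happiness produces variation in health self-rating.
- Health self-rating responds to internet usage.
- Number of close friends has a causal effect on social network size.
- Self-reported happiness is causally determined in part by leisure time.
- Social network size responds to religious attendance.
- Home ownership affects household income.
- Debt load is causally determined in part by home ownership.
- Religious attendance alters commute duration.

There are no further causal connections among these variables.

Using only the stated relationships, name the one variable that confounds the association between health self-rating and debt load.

religious attendance

Religious attendance has a causal path to health self-rating (religious attendance → social network size → marital status stability → health self-rating) and a separate causal path to debt load (religious attendance → commute duration → home ownership → debt load), so it is a common cause of both.
No stated relationship gives health self-rating a causal route to debt load, so the correlation is explained by the shared upstream cause rather than a direct effect.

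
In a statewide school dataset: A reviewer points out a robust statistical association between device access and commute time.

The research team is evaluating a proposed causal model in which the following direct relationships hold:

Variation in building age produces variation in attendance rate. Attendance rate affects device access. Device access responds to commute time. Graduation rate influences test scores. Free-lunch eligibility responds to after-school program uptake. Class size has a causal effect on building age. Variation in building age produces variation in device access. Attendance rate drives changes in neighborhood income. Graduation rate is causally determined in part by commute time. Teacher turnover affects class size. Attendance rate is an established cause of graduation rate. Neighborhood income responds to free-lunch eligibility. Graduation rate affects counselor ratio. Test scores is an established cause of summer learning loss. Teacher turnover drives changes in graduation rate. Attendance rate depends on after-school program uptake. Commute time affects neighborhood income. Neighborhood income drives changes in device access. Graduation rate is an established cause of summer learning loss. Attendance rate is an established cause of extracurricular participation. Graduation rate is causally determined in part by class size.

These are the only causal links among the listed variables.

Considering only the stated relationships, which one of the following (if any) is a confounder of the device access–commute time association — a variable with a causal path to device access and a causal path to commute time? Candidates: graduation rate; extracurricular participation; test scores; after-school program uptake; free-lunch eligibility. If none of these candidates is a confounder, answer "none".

None of the listed candidates has causal paths to both device access and commute time in the stated relationships, so none is a common cause.

none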